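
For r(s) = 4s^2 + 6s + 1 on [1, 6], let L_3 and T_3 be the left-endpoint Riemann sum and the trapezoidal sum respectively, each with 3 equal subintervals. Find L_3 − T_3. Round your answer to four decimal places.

-141.6667

L_3 ≈ 264.259259.
T_3 ≈ 405.925926.
L_3 − T_3 ≈ -141.6667.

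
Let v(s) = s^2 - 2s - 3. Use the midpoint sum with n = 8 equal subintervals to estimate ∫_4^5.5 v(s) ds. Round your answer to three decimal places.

Δs = (5.5 − 4)/8 = 0.1875.
Midpoints: 4.09375, 4.28125, 4.46875, 4.65625, 4.84375, 5.03125, 5.21875, 5.40625.
v(4.09375) = 5705/1024, v(4.28125) = 6929/1024, v(4.46875) = 8225/1024, v(4.65625) = 9593/1024, v(4.84375) = 11033/1024, v(5.03125) = 12545/1024, v(5.21875) = 14129/1024, v(5.40625) = 15785/1024.
Sum = Δs · [v(4.09375) + v(4.28125) + v(4.46875) + ...].
Sum ≈ 15.371.

15.371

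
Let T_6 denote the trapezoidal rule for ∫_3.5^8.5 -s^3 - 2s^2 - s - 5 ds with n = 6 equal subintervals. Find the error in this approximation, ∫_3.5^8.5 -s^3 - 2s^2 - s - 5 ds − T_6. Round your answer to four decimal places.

11.5741

Exact integral: ∫_3.5^8.5 f(s) ds ≈ -1703.333333.
T_6 ≈ -1714.907407.
Error ≈ -1703.333333 − (-1714.907407) ≈ 11.5741.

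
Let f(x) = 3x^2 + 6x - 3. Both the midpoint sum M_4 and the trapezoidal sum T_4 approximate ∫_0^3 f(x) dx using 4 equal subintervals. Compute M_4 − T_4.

M_4 = 44.578125.
T_4 = 45.84375.
M_4 − T_4 = -1.265625.

-1.265625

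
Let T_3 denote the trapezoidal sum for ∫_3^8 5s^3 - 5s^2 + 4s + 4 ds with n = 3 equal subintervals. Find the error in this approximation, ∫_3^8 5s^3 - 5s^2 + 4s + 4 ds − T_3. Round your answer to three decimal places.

Exact integral: ∫_3^8 f(s) ds ≈ 4340.41667.
T_3 ≈ 4519.81481.
Error ≈ 4340.41667 − 4519.81481 ≈ -179.398.

-179.398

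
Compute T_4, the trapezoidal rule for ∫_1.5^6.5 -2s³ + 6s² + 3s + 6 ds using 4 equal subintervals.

Δs = (6.5 − 1.5)/4 = 1.25.
f(1.5) = 17.25, f(2.75) = 18.03125, f(4) = -14, f(5.25) = -102.28125, f(6.5) = -270.25.
T_4 = (Δs/2)·[f(s_0) + 2f(s_1) + 2f(s_2) + 2f(s_3) + f(s_4)].
Sum = -280.9375.

-280.9375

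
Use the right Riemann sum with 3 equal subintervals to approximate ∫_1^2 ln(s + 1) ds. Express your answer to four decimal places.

0.9756

Δs = (2 − 1)/3 = 1/3.
Right endpoints: 4/3, 5/3, 2.
f(4/3) ≈ 0.8473, f(5/3) ≈ 0.9808, f(2) ≈ 1.0986.
Sum = Δs · [f(4/3) + f(5/3) + f(2)].
Sum ≈ 0.9756.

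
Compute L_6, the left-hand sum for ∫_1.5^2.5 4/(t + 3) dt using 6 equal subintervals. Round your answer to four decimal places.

Δt = (2.5 − 1.5)/6 = 1/6.
Left endpoints: 1.5, 5/3, 11/6, 2, 13/6, 7/3.
f(1.5) = 8/9, f(5/3) = 6/7, f(11/6) = 24/29, f(2) = 0.8, f(13/6) = 24/31, f(7/3) = 0.75.
Sum = Δt · [f(1.5) + f(5/3) + f(11/6) + ...].
Sum ≈ 0.8163.

0.8163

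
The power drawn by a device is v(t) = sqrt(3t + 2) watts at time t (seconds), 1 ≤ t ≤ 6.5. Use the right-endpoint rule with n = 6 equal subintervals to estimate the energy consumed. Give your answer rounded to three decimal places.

Δt = (6.5 − 1)/6 = 11/12.
Right endpoints: 23/12, 17/6, 3.75, 14/3, 67/12, 6.5.
v(23/12) ≈ 2.784, v(17/6) ≈ 3.240, v(3.75) ≈ 3.640, v(14/3) ≈ 4.000, v(67/12) ≈ 4.330, v(6.5) ≈ 4.637.
Sum = Δt · [v(23/12) + v(17/6) + v(3.75) + ...].
Sum ≈ 20.745.

20.745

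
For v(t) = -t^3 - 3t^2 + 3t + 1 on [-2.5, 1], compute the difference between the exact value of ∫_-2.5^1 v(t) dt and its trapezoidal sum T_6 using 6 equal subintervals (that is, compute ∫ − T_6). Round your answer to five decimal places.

Exact integral: ∫_-2.5^1 v(t) dt = -11.484375.
T_6 ≈ -11.6332465.
Error ≈ -11.484375 − (-11.6332465) ≈ 0.14887.

0.14887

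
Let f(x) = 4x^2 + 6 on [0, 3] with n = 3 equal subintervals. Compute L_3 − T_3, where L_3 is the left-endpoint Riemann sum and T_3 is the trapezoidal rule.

-18

L_3 = 38.
T_3 = 56.
L_3 − T_3 = -18.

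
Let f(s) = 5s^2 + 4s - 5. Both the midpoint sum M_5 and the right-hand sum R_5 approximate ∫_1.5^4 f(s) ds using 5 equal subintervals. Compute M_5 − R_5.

-20.46875

M_5 = 115.78125.
R_5 = 136.25.
M_5 − R_5 = -20.46875.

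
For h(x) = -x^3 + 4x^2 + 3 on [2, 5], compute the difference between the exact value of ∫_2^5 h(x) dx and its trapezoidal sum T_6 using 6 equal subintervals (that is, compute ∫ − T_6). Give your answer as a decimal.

0.8125

Exact integral: ∫_2^5 h(x) dx = 12.75.
T_6 = 11.9375.
Error = 12.75 − 11.9375 = 0.8125.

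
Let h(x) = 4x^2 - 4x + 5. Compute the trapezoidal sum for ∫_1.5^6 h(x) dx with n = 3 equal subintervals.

Δx = (6 − 1.5)/3 = 1.5.
h(1.5) = 8, h(3) = 29, h(4.5) = 68, h(6) = 125.
T_3 = (Δx/2)·[h(x_0) + 2h(x_1) + 2h(x_2) + h(x_3)].
Sum = 245.25.

245.25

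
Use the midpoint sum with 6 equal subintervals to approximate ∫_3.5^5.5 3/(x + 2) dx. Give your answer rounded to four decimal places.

0.9303

Δx = (5.5 − 3.5)/6 = 1/3.
Midpoints: 11/3, 4, 13/3, 14/3, 5, 16/3.
f(11/3) = 9/17, f(4) = 0.5, f(13/3) = 9/19, f(14/3) = 0.45, f(5) = 3/7, f(16/3) = 9/22.
Sum = Δx · [f(11/3) + f(4) + f(13/3) + ...].
Sum ≈ 0.9303.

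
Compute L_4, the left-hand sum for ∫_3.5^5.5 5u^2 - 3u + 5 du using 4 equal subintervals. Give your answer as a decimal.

Δu = (5.5 − 3.5)/4 = 0.5.
Left endpoints: 3.5, 4, 4.5, 5.
f(3.5) = 55.75, f(4) = 73, f(4.5) = 92.75, f(5) = 115.
Sum = Δu · [f(3.5) + f(4) + f(4.5) + f(5)].
Sum = 168.25.

168.25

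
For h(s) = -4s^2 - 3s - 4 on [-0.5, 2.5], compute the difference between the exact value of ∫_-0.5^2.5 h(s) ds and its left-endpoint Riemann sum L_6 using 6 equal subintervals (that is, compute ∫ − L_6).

Exact integral: ∫_-0.5^2.5 h(s) ds = -42.
L_6 = -34.25.
Error = -42 − (-34.25) = -7.75.

-7.75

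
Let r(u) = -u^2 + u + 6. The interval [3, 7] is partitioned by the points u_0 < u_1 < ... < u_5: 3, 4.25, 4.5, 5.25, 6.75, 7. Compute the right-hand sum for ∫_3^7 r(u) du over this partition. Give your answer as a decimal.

Subinterval widths: 1.25, 0.25, 0.75, 1.5, 0.25.
Right endpoints: 4.25, 4.5, 5.25, 6.75, 7.
r(4.25) = -7.8125, r(4.5) = -9.75, r(5.25) = -16.3125, r(6.75) = -32.8125, r(7) = -36.
Sum = Σ Δu_i · r(u_i).
Sum = -82.65625.

-82.65625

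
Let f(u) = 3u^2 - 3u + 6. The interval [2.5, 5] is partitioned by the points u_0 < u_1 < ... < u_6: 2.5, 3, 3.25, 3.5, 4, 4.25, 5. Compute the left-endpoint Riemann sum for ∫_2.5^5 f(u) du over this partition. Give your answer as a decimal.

Subinterval widths: 0.5, 0.25, 0.25, 0.5, 0.25, 0.75.
Left endpoints: 2.5, 3, 3.25, 3.5, 4, 4.25.
f(2.5) = 17.25, f(3) = 24, f(3.25) = 27.9375, f(3.5) = 32.25, f(4) = 42, f(4.25) = 47.4375.
Sum = Σ Δu_i · f(u_i).
Sum = 83.8125.

83.8125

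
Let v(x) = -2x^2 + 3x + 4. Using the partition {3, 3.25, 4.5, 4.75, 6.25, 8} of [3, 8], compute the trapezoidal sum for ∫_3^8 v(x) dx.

-224.40625

Subinterval widths: 0.25, 1.25, 0.25, 1.5, 1.75.
v(3) = -5, v(3.25) = -7.375, v(4.5) = -23, v(4.75) = -26.875, v(6.25) = -55.375, v(8) = -100.
On each subinterval the trapezoid contributes (Δx_i/2)·[v(x_{i-1}) + v(x_i)].
Sum = -224.40625.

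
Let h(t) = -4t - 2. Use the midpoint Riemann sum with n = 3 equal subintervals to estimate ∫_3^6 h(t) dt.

-60

Δt = (6 − 3)/3 = 1.
Midpoints: 3.5, 4.5, 5.5.
h(3.5) = -16, h(4.5) = -20, h(5.5) = -24.
Sum = Δt · [h(3.5) + h(4.5) + h(5.5)].
Sum = -60.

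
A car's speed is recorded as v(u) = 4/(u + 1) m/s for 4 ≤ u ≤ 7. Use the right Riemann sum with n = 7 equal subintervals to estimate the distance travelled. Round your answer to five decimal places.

Δu = (7 − 4)/7 = 3/7.
Right endpoints: 31/7, 34/7, 37/7, 40/7, 43/7, 46/7, 7.
v(31/7) = 14/19, v(34/7) = 28/41, v(37/7) = 7/11, v(40/7) = 28/47, v(43/7) = 0.56, v(46/7) = 28/53, v(7) = 0.5.
Sum = Δu · [v(31/7) + v(34/7) + v(37/7) + ...].
Sum ≈ 1.81722.

1.81722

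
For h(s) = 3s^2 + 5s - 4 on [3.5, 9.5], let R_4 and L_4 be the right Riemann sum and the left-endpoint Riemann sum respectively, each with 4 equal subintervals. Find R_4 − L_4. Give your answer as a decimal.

396

R_4 = 1190.25.
L_4 = 794.25.
R_4 − L_4 = 396.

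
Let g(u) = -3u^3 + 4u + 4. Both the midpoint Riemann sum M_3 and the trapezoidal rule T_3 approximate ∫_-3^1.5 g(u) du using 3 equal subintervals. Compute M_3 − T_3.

M_3 = 55.7578125.
T_3 = 72.84375.
M_3 − T_3 = -17.0859375.

-17.0859375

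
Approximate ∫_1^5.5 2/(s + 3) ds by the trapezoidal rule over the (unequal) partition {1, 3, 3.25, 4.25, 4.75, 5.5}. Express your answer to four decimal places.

1.5314

Subinterval widths: 2, 0.25, 1, 0.5, 0.75.
f(1) = 0.5, f(3) = 1/3, f(3.25) = 0.32, f(4.25) = 8/29, f(4.75) = 8/31, f(5.5) = 4/17.
On each subinterval the trapezoid contributes (Δs_i/2)·[f(s_{i-1}) + f(s_i)].
Sum ≈ 1.5314.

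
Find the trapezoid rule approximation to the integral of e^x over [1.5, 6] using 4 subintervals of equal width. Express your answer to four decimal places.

Δx = (6 − 1.5)/4 = 1.125.
f(1.5) ≈ 4.4817, f(2.625) ≈ 13.8046, f(3.75) ≈ 42.5211, f(4.875) ≈ 130.9742, f(6) ≈ 403.4288.
T_4 = (Δx/2)·[f(x_0) + 2f(x_1) + 2f(x_2) + 2f(x_3) + f(x_4)].
Sum ≈ 440.1619.

440.1619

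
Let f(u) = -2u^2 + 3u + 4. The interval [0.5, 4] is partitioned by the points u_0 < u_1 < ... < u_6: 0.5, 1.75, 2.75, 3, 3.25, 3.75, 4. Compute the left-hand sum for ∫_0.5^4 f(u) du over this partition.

Subinterval widths: 1.25, 1, 0.25, 0.25, 0.5, 0.25.
Left endpoints: 0.5, 1.75, 2.75, 3, 3.25, 3.75.
f(0.5) = 5, f(1.75) = 3.125, f(2.75) = -2.875, f(3) = -5, f(3.25) = -7.375, f(3.75) = -12.875.
Sum = Σ Δu_i · f(u_i).
Sum = 0.5.

0.5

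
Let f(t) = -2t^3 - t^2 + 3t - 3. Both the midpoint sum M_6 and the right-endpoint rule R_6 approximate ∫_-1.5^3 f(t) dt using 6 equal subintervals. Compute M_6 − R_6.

23.73046875

M_6 = -50.30859375.
R_6 = -74.0390625.
M_6 − R_6 = 23.73046875.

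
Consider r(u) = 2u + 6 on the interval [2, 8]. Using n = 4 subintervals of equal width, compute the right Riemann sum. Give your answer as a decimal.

Δu = (8 − 2)/4 = 1.5.
Right endpoints: 3.5, 5, 6.5, 8.
r(3.5) = 13, r(5) = 16, r(6.5) = 19, r(8) = 22.
Sum = Δu · [r(3.5) + r(5) + r(6.5) + r(8)].
Sum = 105.

105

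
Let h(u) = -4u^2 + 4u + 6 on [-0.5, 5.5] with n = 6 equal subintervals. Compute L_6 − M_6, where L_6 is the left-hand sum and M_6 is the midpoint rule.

L_6 = -82.
M_6 = -124.
L_6 − M_6 = 42.

42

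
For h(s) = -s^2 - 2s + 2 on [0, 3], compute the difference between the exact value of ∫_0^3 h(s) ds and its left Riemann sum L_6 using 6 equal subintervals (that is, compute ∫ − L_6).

Exact integral: ∫_0^3 h(s) ds = -12.
L_6 = -8.375.
Error = -12 − (-8.375) = -3.625.

-3.625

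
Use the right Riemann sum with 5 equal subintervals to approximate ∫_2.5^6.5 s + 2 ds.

27.6

Δs = (6.5 − 2.5)/5 = 0.8.
Right endpoints: 3.3, 4.1, 4.9, 5.7, 6.5.
f(3.3) = 5.3, f(4.1) = 6.1, f(4.9) = 6.9, f(5.7) = 7.7, f(6.5) = 8.5.
Sum = Δs · [f(3.3) + f(4.1) + f(4.9) + f(5.7) + f(6.5)].
Sum = 27.6.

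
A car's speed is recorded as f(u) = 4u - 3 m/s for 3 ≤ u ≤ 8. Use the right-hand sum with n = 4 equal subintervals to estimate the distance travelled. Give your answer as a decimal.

Δu = (8 − 3)/4 = 1.25.
Right endpoints: 4.25, 5.5, 6.75, 8.
f(4.25) = 14, f(5.5) = 19, f(6.75) = 24, f(8) = 29.
Sum = Δu · [f(4.25) + f(5.5) + f(6.75) + f(8)].
Sum = 107.5.

107.5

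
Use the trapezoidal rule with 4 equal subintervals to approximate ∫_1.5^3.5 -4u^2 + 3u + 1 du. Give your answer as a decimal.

Δu = (3.5 − 1.5)/4 = 0.5.
f(1.5) = -3.5, f(2) = -9, f(2.5) = -16.5, f(3) = -26, f(3.5) = -37.5.
T_4 = (Δu/2)·[f(u_0) + 2f(u_1) + 2f(u_2) + 2f(u_3) + f(u_4)].
Sum = -36.

-36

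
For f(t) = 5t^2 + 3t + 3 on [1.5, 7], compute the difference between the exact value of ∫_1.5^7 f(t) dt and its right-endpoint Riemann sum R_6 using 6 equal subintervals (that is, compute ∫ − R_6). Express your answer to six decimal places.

-118.549190

Exact integral: ∫_1.5^7 f(t) dt ≈ 652.66666667.
R_6 ≈ 771.21585648.
Error ≈ 652.66666667 − 771.21585648 ≈ -118.549190.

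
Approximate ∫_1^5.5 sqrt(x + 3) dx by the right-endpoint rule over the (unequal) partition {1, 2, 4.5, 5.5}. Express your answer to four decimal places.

11.9981

Subinterval widths: 1, 2.5, 1.
Right endpoints: 2, 4.5, 5.5.
f(2) ≈ 2.2361, f(4.5) ≈ 2.7386, f(5.5) ≈ 2.9155.
Sum = Σ Δx_i · f(x_i).
Sum ≈ 11.9981.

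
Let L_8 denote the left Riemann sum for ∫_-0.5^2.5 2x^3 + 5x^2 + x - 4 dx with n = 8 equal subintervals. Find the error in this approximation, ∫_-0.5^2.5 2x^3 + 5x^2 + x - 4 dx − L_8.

11.3203125

Exact integral: ∫_-0.5^2.5 f(x) dx = 36.75.
L_8 = 25.4296875.
Error = 36.75 − 25.4296875 = 11.3203125.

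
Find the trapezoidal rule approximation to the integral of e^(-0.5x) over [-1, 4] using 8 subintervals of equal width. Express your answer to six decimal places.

Δx = (4 − (-1))/8 = 0.625.
f(-1) ≈ 1.648721, f(-0.375) ≈ 1.206230, f(0.25) ≈ 0.882497, f(0.875) ≈ 0.645649, f(1.5) ≈ 0.472367, f(2.125) ≈ 0.345591, f(2.75) ≈ 0.252840, f(3.375) ≈ 0.184981, f(4) ≈ 0.135335.
T_8 = (Δx/2)·[f(x_0) + 2f(x_1) + ... + 2f(x_{7}) + f(x_8)].
Sum ≈ 3.051364.

3.051364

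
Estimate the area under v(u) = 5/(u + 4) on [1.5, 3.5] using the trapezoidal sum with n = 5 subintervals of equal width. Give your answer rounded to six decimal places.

1.551792

Δu = (3.5 − 1.5)/5 = 0.4.
v(1.5) = 10/11, v(1.9) = 50/59, v(2.3) = 50/63, v(2.7) = 50/67, v(3.1) = 50/71, v(3.5) = 2/3.
T_5 = (Δu/2)·[v(u_0) + 2v(u_1) + ... + 2v(u_{4}) + v(u_5)].
Sum ≈ 1.551792.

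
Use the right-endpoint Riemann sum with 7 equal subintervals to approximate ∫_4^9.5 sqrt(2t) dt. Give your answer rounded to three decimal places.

Δt = (9.5 − 4)/7 = 11/14.
Right endpoints: 67/14, 39/7, 89/14, 50/7, 111/14, 61/7, 9.5.
f(67/14) ≈ 3.094, f(39/7) ≈ 3.338, f(89/14) ≈ 3.566, f(50/7) ≈ 3.780, f(111/14) ≈ 3.982, f(61/7) ≈ 4.175, f(9.5) ≈ 4.359.
Sum = Δt · [f(67/14) + f(39/7) + f(89/14) + ...].
Sum ≈ 20.659.

20.659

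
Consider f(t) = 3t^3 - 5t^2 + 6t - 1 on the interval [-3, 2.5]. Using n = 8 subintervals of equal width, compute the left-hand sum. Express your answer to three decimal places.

Δt = (2.5 − (-3))/8 = 0.6875.
Left endpoints: -3, -2.3125, -1.625, -0.9375, -0.25, 0.4375, 1.125, 1.8125.
f(-3) = -145, f(-2.3125) = -322407/4096, f(-1.625) = -18855/512, f(-0.9375) = -55261/4096, f(-0.25) = -2.859375, f(0.4375) = 3765/4096, f(1.125) = 1891/512, f(1.8125) = 46335/4096.
Sum = Δt · [f(-3) + f(-2.3125) + f(-1.625) + ...].
Sum ≈ -179.413.

-179.413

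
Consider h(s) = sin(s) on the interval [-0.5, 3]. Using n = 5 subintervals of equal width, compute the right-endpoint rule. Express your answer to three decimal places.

2.008

Δs = (3 − (-0.5))/5 = 0.7.
Right endpoints: 0.2, 0.9, 1.6, 2.3, 3.
h(0.2) ≈ 0.199, h(0.9) ≈ 0.783, h(1.6) ≈ 1.000, h(2.3) ≈ 0.746, h(3) ≈ 0.141.
Sum = Δs · [h(0.2) + h(0.9) + h(1.6) + h(2.3) + h(3)].
Sum ≈ 2.008.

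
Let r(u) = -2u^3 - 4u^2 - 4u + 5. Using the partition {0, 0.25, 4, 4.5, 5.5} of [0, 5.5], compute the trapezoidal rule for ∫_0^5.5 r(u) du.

Subinterval widths: 0.25, 3.75, 0.5, 1.
r(0) = 5, r(0.25) = 3.71875, r(4) = -203, r(4.5) = -276.25, r(5.5) = -470.75.
On each subinterval the trapezoid contributes (Δu_i/2)·[r(u_{i-1}) + r(u_i)].
Sum = -865.875.

-865.875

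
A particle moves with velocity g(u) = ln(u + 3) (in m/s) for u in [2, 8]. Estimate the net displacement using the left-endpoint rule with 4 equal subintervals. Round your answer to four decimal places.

Δu = (8 − 2)/4 = 1.5.
Left endpoints: 2, 3.5, 5, 6.5.
g(2) ≈ 1.6094, g(3.5) ≈ 1.8718, g(5) ≈ 2.0794, g(6.5) ≈ 2.2513.
Sum = Δu · [g(2) + g(3.5) + g(5) + g(6.5)].
Sum ≈ 11.7180.

11.7180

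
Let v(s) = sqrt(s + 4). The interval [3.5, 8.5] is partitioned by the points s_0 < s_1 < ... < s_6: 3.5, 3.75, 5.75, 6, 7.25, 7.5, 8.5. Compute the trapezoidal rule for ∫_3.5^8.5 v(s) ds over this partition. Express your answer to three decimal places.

15.762

Subinterval widths: 0.25, 2, 0.25, 1.25, 0.25, 1.
v(3.5) ≈ 2.739, v(3.75) ≈ 2.784, v(5.75) ≈ 3.122, v(6) ≈ 3.162, v(7.25) ≈ 3.354, v(7.5) ≈ 3.391, v(8.5) ≈ 3.536.
On each subinterval the trapezoid contributes (Δs_i/2)·[v(s_{i-1}) + v(s_i)].
Sum ≈ 15.762.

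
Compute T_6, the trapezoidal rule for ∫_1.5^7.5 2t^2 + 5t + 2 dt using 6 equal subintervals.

Δt = (7.5 − 1.5)/6 = 1.
f(1.5) = 14, f(2.5) = 27, f(3.5) = 44, f(4.5) = 65, f(5.5) = 90, f(6.5) = 119, f(7.5) = 152.
T_6 = (Δt/2)·[f(t_0) + 2f(t_1) + ... + 2f(t_{5}) + f(t_6)].
Sum = 428.

428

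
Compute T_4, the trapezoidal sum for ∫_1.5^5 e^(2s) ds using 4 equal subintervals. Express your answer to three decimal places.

Δs = (5 − 1.5)/4 = 0.875.
f(1.5) ≈ 20.086, f(2.375) ≈ 115.584, f(3.25) ≈ 665.142, f(4.125) ≈ 3827.626, f(5) ≈ 22026.466.
T_4 = (Δs/2)·[f(s_0) + 2f(s_1) + 2f(s_2) + 2f(s_3) + f(s_4)].
Sum ≈ 13677.674.

13677.674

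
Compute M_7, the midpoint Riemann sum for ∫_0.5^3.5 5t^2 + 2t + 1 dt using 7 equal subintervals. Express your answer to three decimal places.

Δt = (3.5 − 0.5)/7 = 3/7.
Midpoints: 5/7, 8/7, 11/7, 2, 17/7, 20/7, 23/7.
f(5/7) = 244/49, f(8/7) = 481/49, f(11/7) = 808/49, f(2) = 25, f(17/7) = 1732/49, f(20/7) = 2329/49, f(23/7) = 3016/49.
Sum = Δt · [f(5/7) + f(8/7) + f(11/7) + ...].
Sum ≈ 86.020.

86.020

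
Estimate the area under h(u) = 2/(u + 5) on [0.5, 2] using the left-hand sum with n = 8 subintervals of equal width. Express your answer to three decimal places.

0.490

Δu = (2 − 0.5)/8 = 0.1875.
Left endpoints: 0.5, 0.6875, 0.875, 1.0625, 1.25, 1.4375, 1.625, 1.8125.
h(0.5) = 4/11, h(0.6875) = 32/91, h(0.875) = 16/47, h(1.0625) = 32/97, h(1.25) = 0.32, h(1.4375) = 32/103, h(1.625) = 16/53, h(1.8125) = 32/109.
Sum = Δu · [h(0.5) + h(0.6875) + h(0.875) + ...].
Sum ≈ 0.490.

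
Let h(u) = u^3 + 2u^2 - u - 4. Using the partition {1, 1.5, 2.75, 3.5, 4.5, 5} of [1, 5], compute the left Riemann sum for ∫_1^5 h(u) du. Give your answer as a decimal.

Subinterval widths: 0.5, 1.25, 0.75, 1, 0.5.
Left endpoints: 1, 1.5, 2.75, 3.5, 4.5.
h(1) = -2, h(1.5) = 2.375, h(2.75) = 29.171875, h(3.5) = 59.875, h(4.5) = 123.125.
Sum = Σ Δu_i · h(u_i).
Sum = 145.28515625.

145.28515625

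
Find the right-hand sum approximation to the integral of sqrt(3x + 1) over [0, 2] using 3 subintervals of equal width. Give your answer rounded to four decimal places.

4.4092

Δx = (2 − 0)/3 = 2/3.
Right endpoints: 2/3, 4/3, 2.
f(2/3) ≈ 1.7321, f(4/3) ≈ 2.2361, f(2) ≈ 2.6458.
Sum = Δx · [f(2/3) + f(4/3) + f(2)].
Sum ≈ 4.4092.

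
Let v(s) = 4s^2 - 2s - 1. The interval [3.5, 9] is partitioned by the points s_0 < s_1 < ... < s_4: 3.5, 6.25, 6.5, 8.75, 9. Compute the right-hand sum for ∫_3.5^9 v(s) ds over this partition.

1155

Subinterval widths: 2.75, 0.25, 2.25, 0.25.
Right endpoints: 6.25, 6.5, 8.75, 9.
v(6.25) = 142.75, v(6.5) = 155, v(8.75) = 287.75, v(9) = 305.
Sum = Σ Δs_i · v(s_i).
Sum = 1155.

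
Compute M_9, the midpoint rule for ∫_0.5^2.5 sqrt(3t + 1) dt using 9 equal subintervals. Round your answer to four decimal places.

Δt = (2.5 − 0.5)/9 = 2/9.
Midpoints: 11/18, 5/6, 19/18, 23/18, 1.5, 31/18, 35/18, 13/6, 43/18.
f(11/18) ≈ 1.6833, f(5/6) ≈ 1.8708, f(19/18) ≈ 2.0412, f(23/18) ≈ 2.1985, f(1.5) ≈ 2.3452, f(31/18) ≈ 2.4833, f(35/18) ≈ 2.6141, f(13/6) ≈ 2.7386, f(43/18) ≈ 2.8577.
Sum = Δt · [f(11/18) + f(5/6) + f(19/18) + ...].
Sum ≈ 4.6295.

4.6295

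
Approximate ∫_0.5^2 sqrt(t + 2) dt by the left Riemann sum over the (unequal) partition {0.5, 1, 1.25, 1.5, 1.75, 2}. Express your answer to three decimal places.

2.626

Subinterval widths: 0.5, 0.25, 0.25, 0.25, 0.25.
Left endpoints: 0.5, 1, 1.25, 1.5, 1.75.
f(0.5) ≈ 1.581, f(1) ≈ 1.732, f(1.25) ≈ 1.803, f(1.5) ≈ 1.871, f(1.75) ≈ 1.936.
Sum = Σ Δt_i · f(t_i).
Sum ≈ 2.626.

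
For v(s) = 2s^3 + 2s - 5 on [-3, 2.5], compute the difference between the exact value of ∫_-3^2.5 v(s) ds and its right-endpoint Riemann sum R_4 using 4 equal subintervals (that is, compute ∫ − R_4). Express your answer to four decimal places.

-63.5723

Exact integral: ∫_-3^2.5 v(s) ds = -51.21875.
R_4 ≈ 12.353516.
Error ≈ -51.21875 − 12.353516 ≈ -63.5723.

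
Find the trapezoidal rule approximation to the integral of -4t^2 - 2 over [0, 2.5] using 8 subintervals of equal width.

Δt = (2.5 − 0)/8 = 0.3125.
f(0) = -2, f(0.3125) = -2.390625, f(0.625) = -3.5625, f(0.9375) = -5.515625, f(1.25) = -8.25, f(1.5625) = -11.765625, f(1.875) = -16.0625, f(2.1875) = -21.140625, f(2.5) = -27.
T_8 = (Δt/2)·[f(t_0) + 2f(t_1) + ... + 2f(t_{7}) + f(t_8)].
Sum = -25.99609375.

-25.99609375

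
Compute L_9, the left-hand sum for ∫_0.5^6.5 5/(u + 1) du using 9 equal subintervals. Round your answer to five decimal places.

9.01360

Δu = (6.5 − 0.5)/9 = 2/3.
Left endpoints: 0.5, 7/6, 11/6, 2.5, 19/6, 23/6, 4.5, 31/6, 35/6.
f(0.5) = 10/3, f(7/6) = 30/13, f(11/6) = 30/17, f(2.5) = 10/7, f(19/6) = 1.2, f(23/6) = 30/29, f(4.5) = 10/11, f(31/6) = 30/37, f(35/6) = 30/41.
Sum = Δu · [f(0.5) + f(7/6) + f(11/6) + ...].
Sum ≈ 9.01360.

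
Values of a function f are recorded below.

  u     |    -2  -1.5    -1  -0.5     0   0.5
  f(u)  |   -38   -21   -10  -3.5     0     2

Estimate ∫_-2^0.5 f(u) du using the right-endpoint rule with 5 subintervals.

-16.25

Δu = 0.5.
Sum = 0.5·[(-21) + (-10) + (-3.5) + 0 + 2] = -16.25.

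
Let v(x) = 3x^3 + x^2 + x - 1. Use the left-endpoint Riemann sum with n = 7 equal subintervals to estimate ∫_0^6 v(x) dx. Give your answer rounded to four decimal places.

Δx = (6 − 0)/7 = 6/7.
Left endpoints: 0, 6/7, 12/7, 18/7, 24/7, 30/7, 36/7.
v(0) = -1, v(6/7) = 851/343, v(12/7) = 6437/343, v(18/7) = 20303/343, v(24/7) = 46337/343, v(30/7) = 88427/343, v(36/7) = 150461/343.
Sum = Δx · [v(0) + v(6/7) + v(12/7) + ...].
Sum ≈ 780.8571.

780.8571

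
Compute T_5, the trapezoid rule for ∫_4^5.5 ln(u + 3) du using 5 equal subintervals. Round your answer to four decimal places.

3.0690

Δu = (5.5 − 4)/5 = 0.3.
f(4) ≈ 1.9459, f(4.3) ≈ 1.9879, f(4.6) ≈ 2.0281, f(4.9) ≈ 2.0669, f(5.2) ≈ 2.1041, f(5.5) ≈ 2.1401.
T_5 = (Δu/2)·[f(u_0) + 2f(u_1) + ... + 2f(u_{4}) + f(u_5)].
Sum ≈ 3.0690.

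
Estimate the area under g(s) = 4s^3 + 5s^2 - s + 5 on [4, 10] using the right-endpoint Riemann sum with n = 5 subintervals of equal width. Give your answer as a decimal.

13914.96

Δs = (10 − 4)/5 = 1.2.
Right endpoints: 5.2, 6.4, 7.6, 8.8, 10.
g(5.2) = 697.432, g(6.4) = 1251.976, g(7.6) = 2042.104, g(8.8) = 3109.288, g(10) = 4495.
Sum = Δs · [g(5.2) + g(6.4) + g(7.6) + g(8.8) + g(10)].
Sum = 13914.96.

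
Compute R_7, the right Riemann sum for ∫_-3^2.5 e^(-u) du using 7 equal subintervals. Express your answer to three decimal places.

Δu = (2.5 − (-3))/7 = 11/14.
Right endpoints: -31/14, -10/7, -9/14, 1/7, 13/14, 12/7, 2.5.
f(-31/14) ≈ 9.155, f(-10/7) ≈ 4.173, f(-9/14) ≈ 1.902, f(1/7) ≈ 0.867, f(13/14) ≈ 0.395, f(12/7) ≈ 0.180, f(2.5) ≈ 0.082.
Sum = Δu · [f(-31/14) + f(-10/7) + f(-9/14) + ...].
Sum ≈ 13.164.

13.164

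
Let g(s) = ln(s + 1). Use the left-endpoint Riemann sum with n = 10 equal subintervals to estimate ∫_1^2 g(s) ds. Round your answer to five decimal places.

Δs = (2 − 1)/10 = 0.1.
Left endpoints: 1, 1.1, 1.2, 1.3, 1.4, 1.5, 1.6, 1.7, 1.8, 1.9.
g(1) ≈ 0.69315, g(1.1) ≈ 0.74194, g(1.2) ≈ 0.78846, g(1.3) ≈ 0.83291, g(1.4) ≈ 0.87547, g(1.5) ≈ 0.91629, g(1.6) ≈ 0.95551, g(1.7) ≈ 0.99325, g(1.8) ≈ 1.02962, g(1.9) ≈ 1.06471.
Sum = Δs · [g(1) + g(1.1) + g(1.2) + ...].
Sum ≈ 0.88913.

0.88913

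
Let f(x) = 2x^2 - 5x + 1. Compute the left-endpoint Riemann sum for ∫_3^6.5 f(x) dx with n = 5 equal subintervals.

68.88

Δx = (6.5 − 3)/5 = 0.7.
Left endpoints: 3, 3.7, 4.4, 5.1, 5.8.
f(3) = 4, f(3.7) = 9.88, f(4.4) = 17.72, f(5.1) = 27.52, f(5.8) = 39.28.
Sum = Δx · [f(3) + f(3.7) + f(4.4) + f(5.1) + f(5.8)].
Sum = 68.88.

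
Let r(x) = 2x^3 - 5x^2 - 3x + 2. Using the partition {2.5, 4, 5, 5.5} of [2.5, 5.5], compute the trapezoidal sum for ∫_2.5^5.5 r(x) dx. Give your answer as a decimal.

169.125

Subinterval widths: 1.5, 1, 0.5.
r(2.5) = -5.5, r(4) = 38, r(5) = 112, r(5.5) = 167.
On each subinterval the trapezoid contributes (Δx_i/2)·[r(x_{i-1}) + r(x_i)].
Sum = 169.125.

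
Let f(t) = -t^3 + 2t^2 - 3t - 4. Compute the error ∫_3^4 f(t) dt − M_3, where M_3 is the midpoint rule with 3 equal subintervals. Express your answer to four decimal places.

-0.0787

Exact integral: ∫_3^4 f(t) dt ≈ -33.583333.
M_3 ≈ -33.504630.
Error ≈ -33.583333 − (-33.504630) ≈ -0.0787.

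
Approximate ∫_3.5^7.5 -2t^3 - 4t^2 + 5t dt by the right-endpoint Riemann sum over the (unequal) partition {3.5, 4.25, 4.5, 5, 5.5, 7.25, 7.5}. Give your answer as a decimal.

-2485.296875

Subinterval widths: 0.75, 0.25, 0.5, 0.5, 1.75, 0.25.
Right endpoints: 4.25, 4.5, 5, 5.5, 7.25, 7.5.
f(4.25) = -204.53125, f(4.5) = -240.75, f(5) = -325, f(5.5) = -426.25, f(7.25) = -936.15625, f(7.5) = -1031.25.
Sum = Σ Δt_i · f(t_i).
Sum = -2485.296875.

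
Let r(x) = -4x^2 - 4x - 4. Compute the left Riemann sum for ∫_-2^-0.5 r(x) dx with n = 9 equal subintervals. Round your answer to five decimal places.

-9.77778

Δx = (-0.5 − (-2))/9 = 1/6.
Left endpoints: -2, -11/6, -5/3, -1.5, -4/3, -7/6, -1, -5/6, -2/3.
r(-2) = -12, r(-11/6) = -91/9, r(-5/3) = -76/9, r(-1.5) = -7, r(-4/3) = -52/9, r(-7/6) = -43/9, r(-1) = -4, r(-5/6) = -31/9, r(-2/3) = -28/9.
Sum = Δx · [r(-2) + r(-11/6) + r(-5/3) + ...].
Sum ≈ -9.77778.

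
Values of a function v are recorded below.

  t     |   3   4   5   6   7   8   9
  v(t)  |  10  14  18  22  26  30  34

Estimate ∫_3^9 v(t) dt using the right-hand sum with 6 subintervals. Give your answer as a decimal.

Δt = 1.
Sum = 1·[14 + 18 + 22 + 26 + 30 + 34] = 144.

144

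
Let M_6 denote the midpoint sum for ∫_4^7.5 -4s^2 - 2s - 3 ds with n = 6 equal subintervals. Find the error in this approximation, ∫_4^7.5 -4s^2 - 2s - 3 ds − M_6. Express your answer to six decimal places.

-0.396991

Exact integral: ∫_4^7.5 f(s) ds ≈ -527.91666667.
M_6 ≈ -527.51967593.
Error ≈ -527.91666667 − (-527.51967593) ≈ -0.396991.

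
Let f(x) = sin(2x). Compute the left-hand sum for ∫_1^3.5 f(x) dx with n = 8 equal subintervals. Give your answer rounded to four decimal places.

Δx = (3.5 − 1)/8 = 0.3125.
Left endpoints: 1, 1.3125, 1.625, 1.9375, 2.25, 2.5625, 2.875, 3.1875.
f(1) ≈ 0.9093, f(1.3125) ≈ 0.4939, f(1.625) ≈ -0.1082, f(1.9375) ≈ -0.6694, f(2.25) ≈ -0.9775, f(2.5625) ≈ -0.9161, f(2.875) ≈ -0.5083, f(3.1875) ≈ 0.0917.
Sum = Δx · [f(1) + f(1.3125) + f(1.625) + ...].
Sum ≈ -0.5264.

-0.5264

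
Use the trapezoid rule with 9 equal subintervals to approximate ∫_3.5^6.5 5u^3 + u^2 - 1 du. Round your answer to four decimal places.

Δu = (6.5 − 3.5)/9 = 1/3.
f(3.5) = 225.625, f(23/6) = 63793/216, f(25/6) = 81659/216, f(4.5) = 474.875, f(29/6) = 126775/216, f(31/6) = 154505/216, f(5.5) = 861.125, f(35/6) = 221509/216, f(37/6) = 261263/216, f(6.5) = 1414.375.
T_9 = (Δu/2)·[f(u_0) + 2f(u_1) + ... + 2f(u_{8}) + f(u_9)].
Sum ≈ 2122.2222.

2122.2222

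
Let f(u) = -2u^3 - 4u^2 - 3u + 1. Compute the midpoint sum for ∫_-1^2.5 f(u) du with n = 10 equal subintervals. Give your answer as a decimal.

-45.26921875

Δu = (2.5 − (-1))/10 = 0.35.
Midpoints: -0.825, -0.475, -0.125, 0.225, 0.575, 0.925, 1.275, 1.625, 1.975, 2.325.
f(-0.825) = 1.87553125, f(-0.475) = 1.73684375, f(-0.125) = 1.31640625, f(0.225) = 0.09971875, f(0.575) = -2.42771875, f(0.925) = -6.78040625, f(1.275) = -13.47284375, f(1.625) = -23.01953125, f(1.975) = -35.93496875, f(2.325) = -52.73365625.
Sum = Δu · [f(-0.825) + f(-0.475) + f(-0.125) + ...].
Sum = -45.26921875.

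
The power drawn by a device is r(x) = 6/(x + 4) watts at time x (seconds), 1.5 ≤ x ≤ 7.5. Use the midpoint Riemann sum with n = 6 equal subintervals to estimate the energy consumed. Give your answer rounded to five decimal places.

Δx = (7.5 − 1.5)/6 = 1.
Midpoints: 2, 3, 4, 5, 6, 7.
r(2) = 1, r(3) = 6/7, r(4) = 0.75, r(5) = 2/3, r(6) = 0.6, r(7) = 6/11.
Sum = Δx · [r(2) + r(3) + r(4) + ...].
Sum ≈ 4.41926.

4.41926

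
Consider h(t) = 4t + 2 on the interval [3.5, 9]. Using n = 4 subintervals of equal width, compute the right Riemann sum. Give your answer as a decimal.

163.625

Δt = (9 − 3.5)/4 = 1.375.
Right endpoints: 4.875, 6.25, 7.625, 9.
h(4.875) = 21.5, h(6.25) = 27, h(7.625) = 32.5, h(9) = 38.
Sum = Δt · [h(4.875) + h(6.25) + h(7.625) + h(9)].
Sum = 163.625.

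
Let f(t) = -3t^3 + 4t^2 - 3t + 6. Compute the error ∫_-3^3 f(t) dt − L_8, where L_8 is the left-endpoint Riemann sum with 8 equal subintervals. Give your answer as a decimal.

-69.75

Exact integral: ∫_-3^3 f(t) dt = 108.
L_8 = 177.75.
Error = 108 − 177.75 = -69.75.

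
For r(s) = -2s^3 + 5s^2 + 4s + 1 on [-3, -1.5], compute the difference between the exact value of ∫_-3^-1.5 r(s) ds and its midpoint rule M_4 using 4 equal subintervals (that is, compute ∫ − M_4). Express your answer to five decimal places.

0.32520

Exact integral: ∫_-3^-1.5 r(s) ds = 65.34375.
M_4 ≈ 65.0185547.
Error ≈ 65.34375 − 65.0185547 ≈ 0.32520.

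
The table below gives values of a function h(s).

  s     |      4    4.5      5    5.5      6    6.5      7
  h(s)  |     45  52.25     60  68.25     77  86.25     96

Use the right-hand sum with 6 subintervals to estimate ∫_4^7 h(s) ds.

Δs = 0.5.
Sum = 0.5·[52.25 + 60 + 68.25 + 77 + 86.25 + 96] = 219.875.

219.875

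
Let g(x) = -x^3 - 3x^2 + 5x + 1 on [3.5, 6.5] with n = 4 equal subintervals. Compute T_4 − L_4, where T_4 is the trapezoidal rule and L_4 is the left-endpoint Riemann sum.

-115.03125

T_4 = -567.5625.
L_4 = -452.53125.
T_4 − L_4 = -115.03125.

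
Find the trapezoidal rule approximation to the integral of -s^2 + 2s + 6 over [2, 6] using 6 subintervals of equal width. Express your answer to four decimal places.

-13.6296

Δs = (6 − 2)/6 = 2/3.
f(2) = 6, f(8/3) = 38/9, f(10/3) = 14/9, f(4) = -2, f(14/3) = -58/9, f(16/3) = -106/9, f(6) = -18.
T_6 = (Δs/2)·[f(s_0) + 2f(s_1) + ... + 2f(s_{5}) + f(s_6)].
Sum ≈ -13.6296.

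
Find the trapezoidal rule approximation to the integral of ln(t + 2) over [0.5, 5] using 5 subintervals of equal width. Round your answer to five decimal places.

6.81339

Δt = (5 − 0.5)/5 = 0.9.
f(0.5) ≈ 0.91629, f(1.4) ≈ 1.22378, f(2.3) ≈ 1.45862, f(3.2) ≈ 1.64866, f(4.1) ≈ 1.80829, f(5) ≈ 1.94591.
T_5 = (Δt/2)·[f(t_0) + 2f(t_1) + ... + 2f(t_{4}) + f(t_5)].
Sum ≈ 6.81339.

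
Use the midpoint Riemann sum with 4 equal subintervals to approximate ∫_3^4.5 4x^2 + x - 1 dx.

89.5546875

Δx = (4.5 − 3)/4 = 0.375.
Midpoints: 3.1875, 3.5625, 3.9375, 4.3125.
f(3.1875) = 42.828125, f(3.5625) = 53.328125, f(3.9375) = 64.953125, f(4.3125) = 77.703125.
Sum = Δx · [f(3.1875) + f(3.5625) + f(3.9375) + f(4.3125)].
Sum = 89.5546875.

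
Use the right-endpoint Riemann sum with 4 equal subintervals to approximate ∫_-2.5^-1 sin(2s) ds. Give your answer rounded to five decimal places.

-0.01694

Δs = (-1 − (-2.5))/4 = 0.375.
Right endpoints: -2.125, -1.75, -1.375, -1.
f(-2.125) ≈ 0.89499, f(-1.75) ≈ 0.35078, f(-1.375) ≈ -0.38166, f(-1) ≈ -0.90930.
Sum = Δs · [f(-2.125) + f(-1.75) + f(-1.375) + f(-1)].
Sum ≈ -0.01694.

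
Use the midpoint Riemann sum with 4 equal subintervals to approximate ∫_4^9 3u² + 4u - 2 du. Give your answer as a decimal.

783.046875

Δu = (9 − 4)/4 = 1.25.
Midpoints: 4.625, 5.875, 7.125, 8.375.
f(4.625) = 80.671875, f(5.875) = 125.046875, f(7.125) = 178.796875, f(8.375) = 241.921875.
Sum = Δu · [f(4.625) + f(5.875) + f(7.125) + f(8.375)].
Sum = 783.046875.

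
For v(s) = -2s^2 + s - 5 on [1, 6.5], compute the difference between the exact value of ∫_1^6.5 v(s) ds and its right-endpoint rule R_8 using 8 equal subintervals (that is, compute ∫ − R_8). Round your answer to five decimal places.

Exact integral: ∫_1^6.5 v(s) ds ≈ -189.2916667.
R_8 ≈ -216.6269531.
Error ≈ -189.2916667 − (-216.6269531) ≈ 27.33529.

27.33529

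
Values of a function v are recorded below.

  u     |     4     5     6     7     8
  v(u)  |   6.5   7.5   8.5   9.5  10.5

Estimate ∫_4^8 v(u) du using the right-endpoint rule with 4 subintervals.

36

Δu = 1.
Sum = 1·[7.5 + 8.5 + 9.5 + 10.5] = 36.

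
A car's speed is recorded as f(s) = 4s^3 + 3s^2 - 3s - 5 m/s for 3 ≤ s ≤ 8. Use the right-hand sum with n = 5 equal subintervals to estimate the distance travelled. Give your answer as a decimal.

5495

Δs = (8 − 3)/5 = 1.
Right endpoints: 4, 5, 6, 7, 8.
f(4) = 287, f(5) = 555, f(6) = 949, f(7) = 1493, f(8) = 2211.
Sum = Δs · [f(4) + f(5) + f(6) + f(7) + f(8)].
Sum = 5495.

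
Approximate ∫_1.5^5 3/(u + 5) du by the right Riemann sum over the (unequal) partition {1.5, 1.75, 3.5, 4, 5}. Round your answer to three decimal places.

1.195

Subinterval widths: 0.25, 1.75, 0.5, 1.
Right endpoints: 1.75, 3.5, 4, 5.
f(1.75) = 4/9, f(3.5) = 6/17, f(4) = 1/3, f(5) = 0.3.
Sum = Σ Δu_i · f(u_i).
Sum ≈ 1.195.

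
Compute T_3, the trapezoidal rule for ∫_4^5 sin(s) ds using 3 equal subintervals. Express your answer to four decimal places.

Δs = (5 − 4)/3 = 1/3.
f(4) ≈ -0.7568, f(13/3) ≈ -0.9290, f(14/3) ≈ -0.9990, f(5) ≈ -0.9589.
T_3 = (Δs/2)·[f(s_0) + 2f(s_1) + 2f(s_2) + f(s_3)].
Sum ≈ -0.9286.

-0.9286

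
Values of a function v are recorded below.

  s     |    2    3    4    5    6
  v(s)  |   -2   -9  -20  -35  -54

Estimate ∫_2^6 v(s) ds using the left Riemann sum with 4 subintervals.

Δs = 1.
Sum = 1·[(-2) + (-9) + (-20) + (-35)] = -66.

-66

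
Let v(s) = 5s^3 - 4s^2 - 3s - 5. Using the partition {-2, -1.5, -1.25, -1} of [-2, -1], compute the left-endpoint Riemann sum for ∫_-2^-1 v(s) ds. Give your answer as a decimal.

-38.41015625

Subinterval widths: 0.5, 0.25, 0.25.
Left endpoints: -2, -1.5, -1.25.
v(-2) = -55, v(-1.5) = -26.375, v(-1.25) = -17.265625.
Sum = Σ Δs_i · v(s_i).
Sum = -38.41015625.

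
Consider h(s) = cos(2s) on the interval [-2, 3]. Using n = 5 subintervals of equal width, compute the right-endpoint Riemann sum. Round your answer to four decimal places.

0.4742

Δs = (3 − (-2))/5 = 1.
Right endpoints: -1, 0, 1, 2, 3.
h(-1) ≈ -0.4161, h(0) ≈ 1.0000, h(1) ≈ -0.4161, h(2) ≈ -0.6536, h(3) ≈ 0.9602.
Sum = Δs · [h(-1) + h(0) + h(1) + h(2) + h(3)].
Sum ≈ 0.4742.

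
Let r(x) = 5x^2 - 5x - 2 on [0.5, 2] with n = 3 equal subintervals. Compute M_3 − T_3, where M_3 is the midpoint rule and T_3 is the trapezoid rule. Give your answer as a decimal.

-0.46875

M_3 = 0.59375.
T_3 = 1.0625.
M_3 − T_3 = -0.46875.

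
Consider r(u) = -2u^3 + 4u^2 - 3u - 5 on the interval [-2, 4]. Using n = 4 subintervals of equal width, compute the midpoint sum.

Δu = (4 − (-2))/4 = 1.5.
Midpoints: -1.25, 0.25, 1.75, 3.25.
r(-1.25) = 8.90625, r(0.25) = -5.53125, r(1.75) = -8.71875, r(3.25) = -41.15625.
Sum = Δu · [r(-1.25) + r(0.25) + r(1.75) + r(3.25)].
Sum = -69.75.

-69.75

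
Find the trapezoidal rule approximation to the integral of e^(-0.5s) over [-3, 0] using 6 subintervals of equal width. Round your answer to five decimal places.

Δs = (0 − (-3))/6 = 0.5.
f(-3) ≈ 4.48169, f(-2.5) ≈ 3.49034, f(-2) ≈ 2.71828, f(-1.5) ≈ 2.11700, f(-1) ≈ 1.64872, f(-0.5) ≈ 1.28403, f(0) ≈ 1.00000.
T_6 = (Δs/2)·[f(s_0) + 2f(s_1) + ... + 2f(s_{5}) + f(s_6)].
Sum ≈ 6.99961.

6.99961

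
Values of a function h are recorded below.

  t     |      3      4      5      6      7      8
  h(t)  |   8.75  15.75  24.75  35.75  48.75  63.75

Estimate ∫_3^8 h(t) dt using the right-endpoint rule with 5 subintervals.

Δt = 1.
Sum = 1·[15.75 + 24.75 + 35.75 + 48.75 + 63.75] = 188.75.

188.75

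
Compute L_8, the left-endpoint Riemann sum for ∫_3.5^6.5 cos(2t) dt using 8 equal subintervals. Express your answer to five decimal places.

Δt = (6.5 − 3.5)/8 = 0.375.
Left endpoints: 3.5, 3.875, 4.25, 4.625, 5, 5.375, 5.75, 6.125.
f(3.5) ≈ 0.75390, f(3.875) ≈ 0.10379, f(4.25) ≈ -0.60201, f(4.625) ≈ -0.98477, f(5) ≈ -0.83907, f(5.375) ≈ -0.24311, f(5.75) ≈ 0.48330, f(6.125) ≈ 0.95037.
Sum = Δt · [f(3.5) + f(3.875) + f(4.25) + ...].
Sum ≈ -0.14160.

-0.14160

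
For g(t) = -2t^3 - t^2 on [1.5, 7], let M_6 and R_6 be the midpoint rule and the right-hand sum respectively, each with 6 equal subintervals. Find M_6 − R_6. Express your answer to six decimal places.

M_6 ≈ -1300.97120949.
R_6 ≈ -1664.33883102.
M_6 − R_6 ≈ 363.367622.

363.367622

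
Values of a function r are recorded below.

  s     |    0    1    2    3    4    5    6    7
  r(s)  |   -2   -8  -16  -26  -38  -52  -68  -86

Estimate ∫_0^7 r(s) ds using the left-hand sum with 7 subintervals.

-210

Δs = 1.
Sum = 1·[(-2) + (-8) + (-16) + (-26) + (-38) + (-52) + (-68)] = -210.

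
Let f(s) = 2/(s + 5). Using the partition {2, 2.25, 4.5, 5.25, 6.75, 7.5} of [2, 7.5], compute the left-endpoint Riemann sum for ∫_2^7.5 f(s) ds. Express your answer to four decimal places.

Subinterval widths: 0.25, 2.25, 0.75, 1.5, 0.75.
Left endpoints: 2, 2.25, 4.5, 5.25, 6.75.
f(2) = 2/7, f(2.25) = 8/29, f(4.5) = 4/19, f(5.25) = 8/41, f(6.75) = 8/47.
Sum = Σ Δs_i · f(s_i).
Sum ≈ 1.2704.

1.2704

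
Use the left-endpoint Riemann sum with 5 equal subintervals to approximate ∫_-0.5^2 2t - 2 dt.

-2.5

Δt = (2 − (-0.5))/5 = 0.5.
Left endpoints: -0.5, 0, 0.5, 1, 1.5.
f(-0.5) = -3, f(0) = -2, f(0.5) = -1, f(1) = 0, f(1.5) = 1.
Sum = Δt · [f(-0.5) + f(0) + f(0.5) + f(1) + f(1.5)].
Sum = -2.5.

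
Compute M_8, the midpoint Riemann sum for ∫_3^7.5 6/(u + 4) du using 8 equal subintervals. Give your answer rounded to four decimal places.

Δu = (7.5 − 3)/8 = 0.5625.
Midpoints: 3.28125, 3.84375, 4.40625, 4.96875, 5.53125, 6.09375, 6.65625, 7.21875.
f(3.28125) = 192/233, f(3.84375) = 192/251, f(4.40625) = 192/269, f(4.96875) = 192/287, f(5.53125) = 192/305, f(6.09375) = 192/323, f(6.65625) = 192/341, f(7.21875) = 192/359.
Sum = Δu · [f(3.28125) + f(3.84375) + f(4.40625) + ...].
Sum ≈ 2.9776.

2.9776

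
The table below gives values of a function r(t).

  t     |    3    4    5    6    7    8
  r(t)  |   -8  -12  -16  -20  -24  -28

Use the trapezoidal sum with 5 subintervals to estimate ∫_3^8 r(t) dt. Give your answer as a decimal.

Δt = 1.
T_5 = (1/2)·[(-8) + 2·(-12) + 2·(-16) + 2·(-20) + 2·(-24) + (-28)] = -90.

-90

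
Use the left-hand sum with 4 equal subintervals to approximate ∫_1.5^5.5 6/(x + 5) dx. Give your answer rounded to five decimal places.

Δx = (5.5 − 1.5)/4 = 1.
Left endpoints: 1.5, 2.5, 3.5, 4.5.
f(1.5) = 12/13, f(2.5) = 0.8, f(3.5) = 12/17, f(4.5) = 12/19.
Sum = Δx · [f(1.5) + f(2.5) + f(3.5) + f(4.5)].
Sum ≈ 3.06054.

3.06054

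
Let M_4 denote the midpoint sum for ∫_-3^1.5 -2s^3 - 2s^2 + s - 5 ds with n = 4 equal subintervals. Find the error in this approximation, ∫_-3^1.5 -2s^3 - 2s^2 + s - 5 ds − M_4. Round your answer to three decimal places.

1.187

Exact integral: ∫_-3^1.5 f(s) ds = -8.15625.
M_4 ≈ -9.34277.
Error ≈ -8.15625 − (-9.34277) ≈ 1.187.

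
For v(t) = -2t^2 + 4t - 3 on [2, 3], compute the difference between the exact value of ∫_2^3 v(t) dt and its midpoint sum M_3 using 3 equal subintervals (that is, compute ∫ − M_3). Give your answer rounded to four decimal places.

Exact integral: ∫_2^3 v(t) dt ≈ -5.666667.
M_3 ≈ -5.648148.
Error ≈ -5.666667 − (-5.648148) ≈ -0.0185.

-0.0185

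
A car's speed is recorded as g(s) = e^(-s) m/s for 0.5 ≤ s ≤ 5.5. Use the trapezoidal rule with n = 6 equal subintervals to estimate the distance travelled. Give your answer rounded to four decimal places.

0.6369

Δs = (5.5 − 0.5)/6 = 5/6.
g(0.5) ≈ 0.6065, g(4/3) ≈ 0.2636, g(13/6) ≈ 0.1146, g(3) ≈ 0.0498, g(23/6) ≈ 0.0216, g(14/3) ≈ 0.0094, g(5.5) ≈ 0.0041.
T_6 = (Δs/2)·[g(s_0) + 2g(s_1) + ... + 2g(s_{5}) + g(s_6)].
Sum ≈ 0.6369.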